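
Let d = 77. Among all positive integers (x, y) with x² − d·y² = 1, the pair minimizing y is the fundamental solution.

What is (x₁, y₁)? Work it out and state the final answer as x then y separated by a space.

d=77: √d = [8; 1,3,2,3,1,16] (ℓ=6, even), read p_5/q_5
i=0: a=8 ⇒ p=8, q=1
…
i=3: a=2 ⇒ p=79, q=9
i=4: a=3 ⇒ p=272, q=31
i=5: a=1 ⇒ p=351, q=40
fundamental: x₁=351, y₁=40  (since 123201 − 77·1600 = 1)

351 40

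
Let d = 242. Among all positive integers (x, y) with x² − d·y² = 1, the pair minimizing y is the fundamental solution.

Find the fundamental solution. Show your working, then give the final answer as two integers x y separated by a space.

d=242: √d = [15; 1,1,3,1,14,1,3,1,1,30] (ℓ=10, even), read p_9/q_9
i=0: a=15 ⇒ p=15, q=1
i=1: a=1 ⇒ p=16, q=1
i=2: a=1 ⇒ p=31, q=2
i=3: a=3 ⇒ p=109, q=7
i=4: a=1 ⇒ p=140, q=9
…
i=6: a=1 ⇒ p=2209, q=142
…
i=8: a=1 ⇒ p=10905, q=701
i=9: a=1 ⇒ p=19601, q=1260
fundamental: x₁=19601, y₁=1260  (since 384199201 − 242·1587600 = 1)

19601 1260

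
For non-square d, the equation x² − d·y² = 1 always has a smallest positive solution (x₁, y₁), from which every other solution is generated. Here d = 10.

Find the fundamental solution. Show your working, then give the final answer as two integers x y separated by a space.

√10 → a₀=3, period (6); ℓ=1 odd so k=1
i=0: a=3 ⇒ p=3, q=1
i=1: a=6 ⇒ p=19, q=6
→ (19, 6).  Check: 19²=361, 10·6²=360, difference 1.

19 6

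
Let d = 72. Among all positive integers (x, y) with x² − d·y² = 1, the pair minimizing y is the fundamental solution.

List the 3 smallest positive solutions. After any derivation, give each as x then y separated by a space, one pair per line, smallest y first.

[8; 2,16] for √72; ℓ=2 ⇒ convergent index 1
i=0: a=8 ⇒ p=8, q=1
i=1: a=2 ⇒ p=17, q=2
fundamental: x₁=17, y₁=2  (since 289 − 72·4 = 1)
n=2: (17,2)∘(17,2) = (17·17+72·2·2, 17·2+2·17) = (577,68)
n=3: (577,68)∘(17,2) = (17·577+72·2·68, 17·68+2·577) = (19601,2310)

17 2
577 68
19601 2310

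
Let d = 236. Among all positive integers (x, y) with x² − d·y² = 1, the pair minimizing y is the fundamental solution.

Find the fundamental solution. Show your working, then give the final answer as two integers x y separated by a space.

561799 36570

d=236: √d = [15; 2,1,3,5,1,6,1,5,3,1,2,30] (ℓ=12, even), read p_11/q_11
i=0: a=15 ⇒ p=15, q=1
i=1: a=2 ⇒ p=31, q=2
…
i=6: a=6 ⇒ p=7251, q=472
…
i=10: a=1 ⇒ p=203535, q=13249
i=11: a=2 ⇒ p=561799, q=36570
→ (561799, 36570).  Check: 561799²=315618116401, 236·36570²=315618116400, difference 1.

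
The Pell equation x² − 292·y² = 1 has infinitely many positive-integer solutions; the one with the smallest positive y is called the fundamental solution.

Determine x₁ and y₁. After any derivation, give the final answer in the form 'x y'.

2281249 133500

[17; 11,2,1,3,8,3,1,2,11,34] for √292; ℓ=10 ⇒ convergent index 9
i=0: a=17 ⇒ p=17, q=1
i=1: a=11 ⇒ p=188, q=11
i=2: a=2 ⇒ p=393, q=23
…
i=4: a=3 ⇒ p=2136, q=125
…
i=6: a=3 ⇒ p=55143, q=3227
…
i=8: a=2 ⇒ p=200767, q=11749
i=9: a=11 ⇒ p=2281249, q=133500
fundamental: x₁=2281249, y₁=133500  (since 5204097000001 − 292·17822250000 = 1)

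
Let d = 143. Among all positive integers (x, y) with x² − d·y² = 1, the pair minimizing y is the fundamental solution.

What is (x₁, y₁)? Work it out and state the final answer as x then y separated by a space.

√143 = [11; 1,22, …], period ℓ=2 (even) → k=1
a_0=11:  p_0=11·1+0=11,  q_0=11·0+1=1
a_1=1:  p_1=1·11+1=12,  q_1=1·1+0=1
fundamental: x₁=12, y₁=1  (since 144 − 143·1 = 1)

12 1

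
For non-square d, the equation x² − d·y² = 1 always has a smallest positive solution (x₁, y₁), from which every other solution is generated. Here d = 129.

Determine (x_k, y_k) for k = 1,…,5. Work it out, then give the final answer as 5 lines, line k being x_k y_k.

16855 1484
568182049 50025640
19153416854935 1686364322916
645661681611676801 56847341275472720
21765255267976208106775 1916323872709821068284

√129 → a₀=11, period (2,1,3,1,6,1,3,1,2,22); ℓ=10 even so k=9
step 0: (11, 1)  from 11·(1,0) + (0,1)
…
step 2: (34, 3)  from 1·(23,2) + (11,1)
step 3: (125, 11)  from 3·(34,3) + (23,2)
…
step 7: (4793, 422)  from 3·(1238,109) + (1079,95)
step 8: (6031, 531)  from 1·(4793,422) + (1238,109)
step 9: (16855, 1484)  from 2·(6031,531) + (4793,422)
(x₁, y₁) = (16855, 1484);  16855² − 129·1484² = 1 ✓
n=2: (16855,1484)∘(16855,1484) = (16855·16855+129·1484·1484, 16855·1484+1484·16855) = (568182049,50025640)
n=3: (568182049,50025640)∘(16855,1484) = (16855·568182049+129·1484·50025640, 16855·50025640+1484·568182049) = (19153416854935,1686364322916)
n=4: (19153416854935,1686364322916)∘(16855,1484) = (16855·19153416854935+129·1484·1686364322916, 16855·1686364322916+1484·19153416854935) = (645661681611676801,56847341275472720)
n=5: (645661681611676801,56847341275472720)∘(16855,1484) = (16855·645661681611676801+129·1484·56847341275472720, 16855·56847341275472720+1484·645661681611676801) = (21765255267976208106775,1916323872709821068284)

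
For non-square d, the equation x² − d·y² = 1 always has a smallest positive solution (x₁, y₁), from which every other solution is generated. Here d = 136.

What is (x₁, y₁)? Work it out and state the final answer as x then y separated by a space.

35 3

[11; 1,1,1,22] for √136; ℓ=4 ⇒ convergent index 3
k=0  a_k=11  p_k/q_k = 11/1
k=1  a_k=1  p_k/q_k = 12/1
k=2  a_k=1  p_k/q_k = 23/2
k=3  a_k=1  p_k/q_k = 35/3
fundamental: x₁=35, y₁=3  (since 1225 − 136·9 = 1)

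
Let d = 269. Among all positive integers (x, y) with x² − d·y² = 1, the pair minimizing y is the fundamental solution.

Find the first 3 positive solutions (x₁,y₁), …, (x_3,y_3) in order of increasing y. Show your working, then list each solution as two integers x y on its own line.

√269 → a₀=16, period (2,2,32); ℓ=3 odd so k=5
i=0: a=16 ⇒ p=16, q=1
…
i=2: a=2 ⇒ p=82, q=5
i=3: a=32 ⇒ p=2657, q=162
i=4: a=2 ⇒ p=5396, q=329
i=5: a=2 ⇒ p=13449, q=820
(x₁, y₁) = (13449, 820);  13449² − 269·820² = 1 ✓
k=2:  x_2 = 13449·13449+269·820·820 = 361751201,  y_2 = 13449·820+820·13449 = 22056360
k=3:  x_3 = 13449·361751201+269·820·22056360 = 9730383791049,  y_3 = 13449·22056360+820·361751201 = 593271970460

13449 820
361751201 22056360
9730383791049 593271970460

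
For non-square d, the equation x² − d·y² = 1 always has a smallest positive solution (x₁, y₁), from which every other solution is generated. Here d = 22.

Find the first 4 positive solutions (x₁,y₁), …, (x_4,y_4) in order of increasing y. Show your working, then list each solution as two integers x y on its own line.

197 42
77617 16548
30580901 6519870
12048797377 2568812232

√22 = [4; 1,2,4,2,1,8, …], period ℓ=6 (even) → k=5
step 0: (4, 1)  from 4·(1,0) + (0,1)
…
step 4: (136, 29)  from 2·(61,13) + (14,3)
step 5: (197, 42)  from 1·(136,29) + (61,13)
→ (197, 42).  Check: 197²=38809, 22·42²=38808, difference 1.
(197+42√22)^2 = 77617 + 16548√22
(197+42√22)^3 = 30580901 + 6519870√22
(197+42√22)^4 = 12048797377 + 2568812232√22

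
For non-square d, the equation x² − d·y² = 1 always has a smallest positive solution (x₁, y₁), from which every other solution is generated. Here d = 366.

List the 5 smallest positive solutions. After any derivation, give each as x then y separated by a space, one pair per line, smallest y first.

√366 = [19; 7,1,1,1,2,12,2,1,1,1,7,38, …], period ℓ=12 (even) → k=11
a_0=19:  p_0=19·1+0=19,  q_0=19·0+1=1
a_1=7:  p_1=7·19+1=134,  q_1=7·1+0=7
…
a_9=1:  p_9=1·44499+30055=74554,  q_9=1·2326+1571=3897
a_10=1:  p_10=1·74554+44499=119053,  q_10=1·3897+2326=6223
a_11=7:  p_11=7·119053+74554=907925,  q_11=7·6223+3897=47458
→ (907925, 47458).  Check: 907925²=824327805625, 366·47458²=824327805624, difference 1.
n=2: (907925,47458)∘(907925,47458) = (907925·907925+366·47458·47458, 907925·47458+47458·907925) = (1648655611249,86176609300)
n=3: (1648655611249,86176609300)∘(907925,47458) = (907925·1648655611249+366·47458·86176609300, 907925·86176609300+47458·1648655611249) = (2993711291685588725,156483795997357542)
n=4: (2993711291685588725,156483795997357542)∘(907925,47458) = (907925·2993711291685588725+366·47458·156483795997357542, 907925·156483795997357542+47458·2993711291685588725) = (5436130649005627630680001,284151100961715516031400)
n=5: (5436130649005627630680001,284151100961715516031400)∘(907925,47458) = (907925·5436130649005627630680001+366·47458·284151100961715516031400, 907925·284151100961715516031400+47458·5436130649005627630680001) = (9871197838993875221878594227125,515975776681174635989620332458)

907925 47458
1648655611249 86176609300
2993711291685588725 156483795997357542
5436130649005627630680001 284151100961715516031400
9871197838993875221878594227125 515975776681174635989620332458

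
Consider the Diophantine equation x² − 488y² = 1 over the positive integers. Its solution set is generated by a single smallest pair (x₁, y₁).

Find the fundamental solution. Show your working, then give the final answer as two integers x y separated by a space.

243 11

√488 = [22; 11,44, …], period ℓ=2 (even) → k=1
i=0: a=22 ⇒ p=22, q=1
i=1: a=11 ⇒ p=243, q=11
fundamental: x₁=243, y₁=11  (since 59049 − 488·121 = 1)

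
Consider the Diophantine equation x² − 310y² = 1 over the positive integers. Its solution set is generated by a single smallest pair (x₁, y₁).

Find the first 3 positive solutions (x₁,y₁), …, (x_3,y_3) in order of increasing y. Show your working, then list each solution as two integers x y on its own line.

[17; 1,1,1,1,5,…,1,1,34] for √310; ℓ=16 ⇒ convergent index 15
step 0: (17, 1)  from 17·(1,0) + (0,1)
…
step 2: (35, 2)  from 1·(18,1) + (17,1)
step 3: (53, 3)  from 1·(35,2) + (18,1)
step 4: (88, 5)  from 1·(53,3) + (35,2)
step 5: (493, 28)  from 5·(88,5) + (53,3)
step 6: (1567, 89)  from 3·(493,28) + (88,5)
step 7: (2060, 117)  from 1·(1567,89) + (493,28)
step 8: (5687, 323)  from 2·(2060,117) + (1567,89)
…
step 12: (181315, 10298)  from 1·(152387,8655) + (28928,1643)
step 13: (333702, 18953)  from 1·(181315,10298) + (152387,8655)
step 14: (515017, 29251)  from 1·(333702,18953) + (181315,10298)
step 15: (848719, 48204)  from 1·(515017,29251) + (333702,18953)
→ (848719, 48204).  Check: 848719²=720323940961, 310·48204²=720323940960, difference 1.
(848719+48204√310)^2 = 1440647881921 + 81823301352√310
(848719+48204√310)^3 = 2445410459391369679 + 138889981000287972√310

848719 48204
1440647881921 81823301352
2445410459391369679 138889981000287972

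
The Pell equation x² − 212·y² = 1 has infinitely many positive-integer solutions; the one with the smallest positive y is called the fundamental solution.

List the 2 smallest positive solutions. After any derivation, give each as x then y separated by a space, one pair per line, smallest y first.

66249 4550
8777860001 602865900

[14; 1,1,3,1,1,…,1,1,28] for √212; ℓ=14 ⇒ convergent index 13
a_0=14:  p_0=14·1+0=14,  q_0=14·0+1=1
a_1=1:  p_1=1·14+1=15,  q_1=1·1+0=1
a_2=1:  p_2=1·15+14=29,  q_2=1·1+1=2
a_3=3:  p_3=3·29+15=102,  q_3=3·2+1=7
a_4=1:  p_4=1·102+29=131,  q_4=1·7+2=9
a_5=1:  p_5=1·131+102=233,  q_5=1·9+7=16
a_6=1:  p_6=1·233+131=364,  q_6=1·16+9=25
a_7=6:  p_7=6·364+233=2417,  q_7=6·25+16=166
a_8=1:  p_8=1·2417+364=2781,  q_8=1·166+25=191
a_9=1:  p_9=1·2781+2417=5198,  q_9=1·191+166=357
a_10=1:  p_10=1·5198+2781=7979,  q_10=1·357+191=548
a_11=3:  p_11=3·7979+5198=29135,  q_11=3·548+357=2001
a_12=1:  p_12=1·29135+7979=37114,  q_12=1·2001+548=2549
a_13=1:  p_13=1·37114+29135=66249,  q_13=1·2549+2001=4550
fundamental: x₁=66249, y₁=4550  (since 4388930001 − 212·20702500 = 1)
n=2: (66249,4550)∘(66249,4550) = (66249·66249+212·4550·4550, 66249·4550+4550·66249) = (8777860001,602865900)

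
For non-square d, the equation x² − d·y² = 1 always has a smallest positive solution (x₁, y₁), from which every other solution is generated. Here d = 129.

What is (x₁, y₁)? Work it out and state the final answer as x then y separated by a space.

√129 → a₀=11, period (2,1,3,1,6,1,3,1,2,22); ℓ=10 even so k=9
a_0=11:  p_0=11·1+0=11,  q_0=11·0+1=1
…
a_3=3:  p_3=3·34+23=125,  q_3=3·3+2=11
a_4=1:  p_4=1·125+34=159,  q_4=1·11+3=14
…
a_6=1:  p_6=1·1079+159=1238,  q_6=1·95+14=109
a_7=3:  p_7=3·1238+1079=4793,  q_7=3·109+95=422
a_8=1:  p_8=1·4793+1238=6031,  q_8=1·422+109=531
a_9=2:  p_9=2·6031+4793=16855,  q_9=2·531+422=1484
fundamental: x₁=16855, y₁=1484  (since 284091025 − 129·2202256 = 1)

16855 1484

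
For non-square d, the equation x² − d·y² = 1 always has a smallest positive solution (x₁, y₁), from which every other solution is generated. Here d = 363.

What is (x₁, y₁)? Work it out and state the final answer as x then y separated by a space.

√363 → a₀=19, period (19,38); ℓ=2 even so k=1
k=0  a_k=19  p_k/q_k = 19/1
k=1  a_k=19  p_k/q_k = 362/19
(x₁, y₁) = (362, 19);  362² − 363·19² = 1 ✓

362 19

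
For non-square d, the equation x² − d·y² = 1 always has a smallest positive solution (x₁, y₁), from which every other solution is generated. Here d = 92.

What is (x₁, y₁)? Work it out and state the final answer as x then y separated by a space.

√92 → a₀=9, period (1,1,2,4,2,1,1,18); ℓ=8 even so k=7
a_0=9:  p_0=9·1+0=9,  q_0=9·0+1=1
…
a_2=1:  p_2=1·10+9=19,  q_2=1·1+1=2
…
a_6=1:  p_6=1·470+211=681,  q_6=1·49+22=71
a_7=1:  p_7=1·681+470=1151,  q_7=1·71+49=120
→ (1151, 120).  Check: 1151²=1324801, 92·120²=1324800, difference 1.

1151 120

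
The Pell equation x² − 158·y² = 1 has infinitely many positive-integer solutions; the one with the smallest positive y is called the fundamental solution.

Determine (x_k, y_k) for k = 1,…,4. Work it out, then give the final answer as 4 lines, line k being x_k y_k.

7743 616
119908097 9539376
1856896782399 147726776120
28755903452322817 2287696845454944

[12; 1,1,3,12,3,1,1,24] for √158; ℓ=8 ⇒ convergent index 7
step 0: (12, 1)  from 12·(1,0) + (0,1)
step 1: (13, 1)  from 1·(12,1) + (1,0)
step 2: (25, 2)  from 1·(13,1) + (12,1)
…
step 5: (3331, 265)  from 3·(1081,86) + (88,7)
step 6: (4412, 351)  from 1·(3331,265) + (1081,86)
step 7: (7743, 616)  from 1·(4412,351) + (3331,265)
→ (7743, 616).  Check: 7743²=59954049, 158·616²=59954048, difference 1.
k=2:  x_2 = 7743·7743+158·616·616 = 119908097,  y_2 = 7743·616+616·7743 = 9539376
k=3:  x_3 = 7743·119908097+158·616·9539376 = 1856896782399,  y_3 = 7743·9539376+616·119908097 = 147726776120
k=4:  x_4 = 7743·1856896782399+158·616·147726776120 = 28755903452322817,  y_4 = 7743·147726776120+616·1856896782399 = 2287696845454944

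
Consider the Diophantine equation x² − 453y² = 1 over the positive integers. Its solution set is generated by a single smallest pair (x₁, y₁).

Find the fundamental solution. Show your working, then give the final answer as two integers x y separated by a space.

1653751 77700

√453 = [21; 3,1,1,10,14,10,1,1,3,42, …], period ℓ=10 (even) → k=9
a_0=21:  p_0=21·1+0=21,  q_0=21·0+1=1
…
a_3=1:  p_3=1·85+64=149,  q_3=1·4+3=7
a_4=10:  p_4=10·149+85=1575,  q_4=10·7+4=74
…
a_7=1:  p_7=1·223565+22199=245764,  q_7=1·10504+1043=11547
a_8=1:  p_8=1·245764+223565=469329,  q_8=1·11547+10504=22051
a_9=3:  p_9=3·469329+245764=1653751,  q_9=3·22051+11547=77700
fundamental: x₁=1653751, y₁=77700  (since 2734892370001 − 453·6037290000 = 1)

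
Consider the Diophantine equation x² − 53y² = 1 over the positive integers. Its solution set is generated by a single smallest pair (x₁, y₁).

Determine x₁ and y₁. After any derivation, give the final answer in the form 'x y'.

66249 9100

√53 = [7; 3,1,1,3,14, …], period ℓ=5 (odd) → k=9
i=0: a=7 ⇒ p=7, q=1
…
i=2: a=1 ⇒ p=29, q=4
…
i=5: a=14 ⇒ p=2599, q=357
…
i=7: a=1 ⇒ p=10578, q=1453
i=8: a=1 ⇒ p=18557, q=2549
i=9: a=3 ⇒ p=66249, q=9100
→ (66249, 9100).  Check: 66249²=4388930001, 53·9100²=4388930000, difference 1.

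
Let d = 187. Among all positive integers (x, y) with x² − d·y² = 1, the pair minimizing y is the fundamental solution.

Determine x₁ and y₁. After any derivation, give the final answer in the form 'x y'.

1682 123

√187 = [13; 1,2,13,2,1,26, …], period ℓ=6 (even) → k=5
step 0: (13, 1)  from 13·(1,0) + (0,1)
step 1: (14, 1)  from 1·(13,1) + (1,0)
step 2: (41, 3)  from 2·(14,1) + (13,1)
step 3: (547, 40)  from 13·(41,3) + (14,1)
step 4: (1135, 83)  from 2·(547,40) + (41,3)
step 5: (1682, 123)  from 1·(1135,83) + (547,40)
→ (1682, 123).  Check: 1682²=2829124, 187·123²=2829123, difference 1.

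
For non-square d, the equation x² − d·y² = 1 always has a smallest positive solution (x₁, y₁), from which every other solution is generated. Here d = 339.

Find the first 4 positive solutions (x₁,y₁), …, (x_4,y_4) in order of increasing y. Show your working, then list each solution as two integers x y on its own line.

√339 → a₀=18, period (2,2,2,1,17,1,2,2,2,36); ℓ=10 even so k=9
i=0: a=18 ⇒ p=18, q=1
…
i=2: a=2 ⇒ p=92, q=5
i=3: a=2 ⇒ p=221, q=12
…
i=8: a=2 ⇒ p=40359, q=2192
i=9: a=2 ⇒ p=97970, q=5321
fundamental: x₁=97970, y₁=5321  (since 9598120900 − 339·28313041 = 1)
(97970+5321√339)^2 = 19196241799 + 1042596740√339
(97970+5321√339)^3 = 3761311617998090 + 204286405230279√339
(97970+5321√339)^4 = 736991398411349512801 + 40027878239778270520√339

97970 5321
19196241799 1042596740
3761311617998090 204286405230279
736991398411349512801 40027878239778270520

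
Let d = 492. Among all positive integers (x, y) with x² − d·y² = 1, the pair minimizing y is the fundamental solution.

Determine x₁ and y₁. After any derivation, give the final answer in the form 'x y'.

√492 = [22; 5,1,1,10,1,1,5,44, …], period ℓ=8 (even) → k=7
k=0  a_k=22  p_k/q_k = 22/1
k=1  a_k=5  p_k/q_k = 111/5
…
k=6  a_k=1  p_k/q_k = 5390/243
k=7  a_k=5  p_k/q_k = 29767/1342
(x₁, y₁) = (29767, 1342);  29767² − 492·1342² = 1 ✓

29767 1342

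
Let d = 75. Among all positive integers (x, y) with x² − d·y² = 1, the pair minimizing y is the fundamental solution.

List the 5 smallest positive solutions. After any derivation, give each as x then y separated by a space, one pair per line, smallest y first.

√75 → a₀=8, period (1,1,1,16); ℓ=4 even so k=3
a_0=8:  p_0=8·1+0=8,  q_0=8·0+1=1
a_1=1:  p_1=1·8+1=9,  q_1=1·1+0=1
a_2=1:  p_2=1·9+8=17,  q_2=1·1+1=2
a_3=1:  p_3=1·17+9=26,  q_3=1·2+1=3
→ (26, 3).  Check: 26²=676, 75·3²=675, difference 1.
(26+3√75)^2 = 1351 + 156√75
(26+3√75)^3 = 70226 + 8109√75
(26+3√75)^4 = 3650401 + 421512√75
(26+3√75)^5 = 189750626 + 21910515√75

26 3
1351 156
70226 8109
3650401 421512
189750626 21910515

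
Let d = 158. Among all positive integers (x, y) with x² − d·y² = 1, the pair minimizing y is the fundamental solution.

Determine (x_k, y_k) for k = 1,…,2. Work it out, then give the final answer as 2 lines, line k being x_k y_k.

d=158: √d = [12; 1,1,3,12,3,1,1,24] (ℓ=8, even), read p_7/q_7
a_0=12:  p_0=12·1+0=12,  q_0=12·0+1=1
a_1=1:  p_1=1·12+1=13,  q_1=1·1+0=1
a_2=1:  p_2=1·13+12=25,  q_2=1·1+1=2
…
a_6=1:  p_6=1·3331+1081=4412,  q_6=1·265+86=351
a_7=1:  p_7=1·4412+3331=7743,  q_7=1·351+265=616
fundamental: x₁=7743, y₁=616  (since 59954049 − 158·379456 = 1)
(x_2, y_2) = (7743·7743 + 158·616·616, 7743·616 + 616·7743) = (119908097, 9539376)

7743 616
119908097 9539376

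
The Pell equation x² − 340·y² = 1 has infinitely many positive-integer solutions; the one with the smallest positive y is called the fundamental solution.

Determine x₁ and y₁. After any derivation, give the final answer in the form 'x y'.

√340 → a₀=18, period (2,3,1,1,1,…,3,2,36); ℓ=14 even so k=13
a_0=18:  p_0=18·1+0=18,  q_0=18·0+1=1
a_1=2:  p_1=2·18+1=37,  q_1=2·1+0=2
…
a_4=1:  p_4=1·166+129=295,  q_4=1·9+7=16
a_5=1:  p_5=1·295+166=461,  q_5=1·16+9=25
a_6=1:  p_6=1·461+295=756,  q_6=1·25+16=41
…
a_9=1:  p_9=1·7265+6509=13774,  q_9=1·394+353=747
…
a_11=1:  p_11=1·21039+13774=34813,  q_11=1·1141+747=1888
a_12=3:  p_12=3·34813+21039=125478,  q_12=3·1888+1141=6805
a_13=2:  p_13=2·125478+34813=285769,  q_13=2·6805+1888=15498
(x₁, y₁) = (285769, 15498);  285769² − 340·15498² = 1 ✓

285769 15498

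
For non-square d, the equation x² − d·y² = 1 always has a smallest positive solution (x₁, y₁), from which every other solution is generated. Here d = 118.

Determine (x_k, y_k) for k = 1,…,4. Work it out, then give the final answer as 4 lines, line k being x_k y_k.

√118 → a₀=10, period (1,6,3,2,10,2,3,6,1,20); ℓ=10 even so k=9
a_0=10:  p_0=10·1+0=10,  q_0=10·0+1=1
…
a_2=6:  p_2=6·11+10=76,  q_2=6·1+1=7
…
a_4=2:  p_4=2·239+76=554,  q_4=2·22+7=51
a_5=10:  p_5=10·554+239=5779,  q_5=10·51+22=532
a_6=2:  p_6=2·5779+554=12112,  q_6=2·532+51=1115
a_7=3:  p_7=3·12112+5779=42115,  q_7=3·1115+532=3877
a_8=6:  p_8=6·42115+12112=264802,  q_8=6·3877+1115=24377
a_9=1:  p_9=1·264802+42115=306917,  q_9=1·24377+3877=28254
fundamental: x₁=306917, y₁=28254  (since 94198044889 − 118·798288516 = 1)
(x_2, y_2) = (306917·306917 + 118·28254·28254, 306917·28254 + 28254·306917) = (188396089777, 17343265836)
(x_3, y_3) = (306917·188396089777 + 118·28254·17343265836, 306917·17343265836 + 28254·188396089777) = (115643925371868101, 10645886241146970)
(x_4, y_4) = (306917·115643925371868101 + 118·28254·10645886241146970, 306917·10645886241146970 + 28254·115643925371868101) = (70986173286526887819457, 6534806934930865917144)

306917 28254
188396089777 17343265836
115643925371868101 10645886241146970
70986173286526887819457 6534806934930865917144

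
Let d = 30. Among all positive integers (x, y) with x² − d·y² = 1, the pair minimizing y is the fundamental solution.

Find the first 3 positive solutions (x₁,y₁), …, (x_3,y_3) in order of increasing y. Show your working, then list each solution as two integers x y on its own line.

√30 = [5; 2,10, …], period ℓ=2 (even) → k=1
i=0: a=5 ⇒ p=5, q=1
i=1: a=2 ⇒ p=11, q=2
fundamental: x₁=11, y₁=2  (since 121 − 30·4 = 1)
(11+2√30)^2 = 241 + 44√30
(11+2√30)^3 = 5291 + 966√30

11 2
241 44
5291 966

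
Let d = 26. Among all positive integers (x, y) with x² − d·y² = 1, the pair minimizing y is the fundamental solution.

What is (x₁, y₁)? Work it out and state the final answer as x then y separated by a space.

51 10

d=26: √d = [5; 10] (ℓ=1, odd), read p_1/q_1
step 0: (5, 1)  from 5·(1,0) + (0,1)
step 1: (51, 10)  from 10·(5,1) + (1,0)
→ (51, 10).  Check: 51²=2601, 26·10²=2600, difference 1.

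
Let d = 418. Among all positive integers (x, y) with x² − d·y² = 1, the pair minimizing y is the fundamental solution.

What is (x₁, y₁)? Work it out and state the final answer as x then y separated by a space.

33857 1656

√418 → a₀=20, period (2,4,20,4,2,40); ℓ=6 even so k=5
step 0: (20, 1)  from 20·(1,0) + (0,1)
step 1: (41, 2)  from 2·(20,1) + (1,0)
…
step 4: (15068, 737)  from 4·(3721,182) + (184,9)
step 5: (33857, 1656)  from 2·(15068,737) + (3721,182)
fundamental: x₁=33857, y₁=1656  (since 1146296449 − 418·2742336 = 1)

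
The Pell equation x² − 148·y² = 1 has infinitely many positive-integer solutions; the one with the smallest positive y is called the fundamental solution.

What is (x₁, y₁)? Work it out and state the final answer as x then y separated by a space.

d=148: √d = [12; 6,24] (ℓ=2, even), read p_1/q_1
a_0=12:  p_0=12·1+0=12,  q_0=12·0+1=1
a_1=6:  p_1=6·12+1=73,  q_1=6·1+0=6
(x₁, y₁) = (73, 6);  73² − 148·6² = 1 ✓

73 6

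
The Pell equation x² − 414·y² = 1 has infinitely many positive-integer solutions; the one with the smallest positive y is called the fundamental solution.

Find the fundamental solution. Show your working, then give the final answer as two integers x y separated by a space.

24335 1196

[20; 2,1,7,2,7,1,2,40] for √414; ℓ=8 ⇒ convergent index 7
step 0: (20, 1)  from 20·(1,0) + (0,1)
…
step 2: (61, 3)  from 1·(41,2) + (20,1)
…
step 4: (997, 49)  from 2·(468,23) + (61,3)
step 5: (7447, 366)  from 7·(997,49) + (468,23)
step 6: (8444, 415)  from 1·(7447,366) + (997,49)
step 7: (24335, 1196)  from 2·(8444,415) + (7447,366)
fundamental: x₁=24335, y₁=1196  (since 592192225 − 414·1430416 = 1)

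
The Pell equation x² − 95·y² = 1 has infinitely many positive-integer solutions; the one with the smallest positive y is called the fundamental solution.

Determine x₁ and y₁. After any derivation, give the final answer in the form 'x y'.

39 4

√95 = [9; 1,2,1,18, …], period ℓ=4 (even) → k=3
a_0=9:  p_0=9·1+0=9,  q_0=9·0+1=1
…
a_2=2:  p_2=2·10+9=29,  q_2=2·1+1=3
a_3=1:  p_3=1·29+10=39,  q_3=1·3+1=4
fundamental: x₁=39, y₁=4  (since 1521 − 95·16 = 1)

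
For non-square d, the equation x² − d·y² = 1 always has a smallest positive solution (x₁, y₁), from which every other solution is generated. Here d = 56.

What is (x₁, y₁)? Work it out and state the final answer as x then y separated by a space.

[7; 2,14] for √56; ℓ=2 ⇒ convergent index 1
k=0  a_k=7  p_k/q_k = 7/1
k=1  a_k=2  p_k/q_k = 15/2
fundamental: x₁=15, y₁=2  (since 225 − 56·4 = 1)

15 2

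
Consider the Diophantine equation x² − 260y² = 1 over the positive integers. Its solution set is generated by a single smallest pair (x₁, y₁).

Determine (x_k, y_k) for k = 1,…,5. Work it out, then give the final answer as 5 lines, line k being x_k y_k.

d=260: √d = [16; 8,32] (ℓ=2, even), read p_1/q_1
step 0: (16, 1)  from 16·(1,0) + (0,1)
step 1: (129, 8)  from 8·(16,1) + (1,0)
fundamental: x₁=129, y₁=8  (since 16641 − 260·64 = 1)
(129+8√260)^2 = 33281 + 2064√260
(129+8√260)^3 = 8586369 + 532504√260
(129+8√260)^4 = 2215249921 + 137383968√260
(129+8√260)^5 = 571525893249 + 35444531240√260

129 8
33281 2064
8586369 532504
2215249921 137383968
571525893249 35444531240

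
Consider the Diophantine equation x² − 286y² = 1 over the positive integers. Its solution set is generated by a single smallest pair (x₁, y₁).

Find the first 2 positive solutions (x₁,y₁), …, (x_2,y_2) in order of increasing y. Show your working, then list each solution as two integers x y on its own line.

561835 33222
631317134449 37330564740

√286 = [16; 1,10,3,3,2,3,3,10,1,32, …], period ℓ=10 (even) → k=9
step 0: (16, 1)  from 16·(1,0) + (0,1)
step 1: (17, 1)  from 1·(16,1) + (1,0)
…
step 6: (15102, 893)  from 3·(4397,260) + (1911,113)
…
step 8: (512132, 30283)  from 10·(49703,2939) + (15102,893)
step 9: (561835, 33222)  from 1·(512132,30283) + (49703,2939)
→ (561835, 33222).  Check: 561835²=315658567225, 286·33222²=315658567224, difference 1.
(561835+33222√286)^2 = 631317134449 + 37330564740√286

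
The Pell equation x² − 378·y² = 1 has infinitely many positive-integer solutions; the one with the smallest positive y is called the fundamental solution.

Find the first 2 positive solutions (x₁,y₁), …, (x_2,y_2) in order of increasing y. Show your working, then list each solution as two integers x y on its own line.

8749 450
153090001 7874100

[19; 2,3,1,4,1,3,2,38] for √378; ℓ=8 ⇒ convergent index 7
a_0=19:  p_0=19·1+0=19,  q_0=19·0+1=1
a_1=2:  p_1=2·19+1=39,  q_1=2·1+0=2
…
a_3=1:  p_3=1·136+39=175,  q_3=1·7+2=9
…
a_6=3:  p_6=3·1011+836=3869,  q_6=3·52+43=199
a_7=2:  p_7=2·3869+1011=8749,  q_7=2·199+52=450
(x₁, y₁) = (8749, 450);  8749² − 378·450² = 1 ✓
(8749+450√378)^2 = 153090001 + 7874100√378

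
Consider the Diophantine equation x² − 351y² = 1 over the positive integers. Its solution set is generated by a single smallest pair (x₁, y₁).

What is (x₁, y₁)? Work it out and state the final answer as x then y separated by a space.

√351 = [18; 1,2,1,3,2,2,2,3,1,2,1,36, …], period ℓ=12 (even) → k=11
a_0=18:  p_0=18·1+0=18,  q_0=18·0+1=1
a_1=1:  p_1=1·18+1=19,  q_1=1·1+0=1
…
a_3=1:  p_3=1·56+19=75,  q_3=1·3+1=4
a_4=3:  p_4=3·75+56=281,  q_4=3·4+3=15
…
a_6=2:  p_6=2·637+281=1555,  q_6=2·34+15=83
…
a_9=1:  p_9=1·12796+3747=16543,  q_9=1·683+200=883
a_10=2:  p_10=2·16543+12796=45882,  q_10=2·883+683=2449
a_11=1:  p_11=1·45882+16543=62425,  q_11=1·2449+883=3332
fundamental: x₁=62425, y₁=3332  (since 3896880625 − 351·11102224 = 1)

62425 3332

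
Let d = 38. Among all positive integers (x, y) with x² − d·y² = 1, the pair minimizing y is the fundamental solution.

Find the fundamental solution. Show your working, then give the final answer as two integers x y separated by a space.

37 6

[6; 6,12] for √38; ℓ=2 ⇒ convergent index 1
i=0: a=6 ⇒ p=6, q=1
i=1: a=6 ⇒ p=37, q=6
→ (37, 6).  Check: 37²=1369, 38·6²=1368, difference 1.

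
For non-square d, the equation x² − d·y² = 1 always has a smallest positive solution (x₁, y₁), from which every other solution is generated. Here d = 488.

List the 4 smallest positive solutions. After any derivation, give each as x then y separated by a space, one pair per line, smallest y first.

√488 = [22; 11,44, …], period ℓ=2 (even) → k=1
step 0: (22, 1)  from 22·(1,0) + (0,1)
step 1: (243, 11)  from 11·(22,1) + (1,0)
fundamental: x₁=243, y₁=11  (since 59049 − 488·121 = 1)
(243+11√488)^2 = 118097 + 5346√488
(243+11√488)^3 = 57394899 + 2598145√488
(243+11√488)^4 = 27893802817 + 1262693124√488

243 11
118097 5346
57394899 2598145
27893802817 1262693124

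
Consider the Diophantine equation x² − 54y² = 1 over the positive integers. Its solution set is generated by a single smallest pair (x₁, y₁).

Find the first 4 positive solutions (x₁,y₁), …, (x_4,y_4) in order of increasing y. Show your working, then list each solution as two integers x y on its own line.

√54 = [7; 2,1,6,1,2,14, …], period ℓ=6 (even) → k=5
i=0: a=7 ⇒ p=7, q=1
i=1: a=2 ⇒ p=15, q=2
i=2: a=1 ⇒ p=22, q=3
…
i=4: a=1 ⇒ p=169, q=23
i=5: a=2 ⇒ p=485, q=66
fundamental: x₁=485, y₁=66  (since 235225 − 54·4356 = 1)
(x_2, y_2) = (485·485 + 54·66·66, 485·66 + 66·485) = (470449, 64020)
(x_3, y_3) = (485·470449 + 54·66·64020, 485·64020 + 66·470449) = (456335045, 62099334)
(x_4, y_4) = (485·456335045 + 54·66·62099334, 485·62099334 + 66·456335045) = (442644523201, 60236289960)

485 66
470449 64020
456335045 62099334
442644523201 60236289960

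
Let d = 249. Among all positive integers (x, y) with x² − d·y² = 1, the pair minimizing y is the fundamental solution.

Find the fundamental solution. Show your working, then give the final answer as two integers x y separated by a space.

[15; 1,3,1,1,5,…,3,1,30] for √249; ℓ=16 ⇒ convergent index 15
step 0: (15, 1)  from 15·(1,0) + (0,1)
step 1: (16, 1)  from 1·(15,1) + (1,0)
step 2: (63, 4)  from 3·(16,1) + (15,1)
step 3: (79, 5)  from 1·(63,4) + (16,1)
step 4: (142, 9)  from 1·(79,5) + (63,4)
…
step 6: (931, 59)  from 1·(789,50) + (142,9)
step 7: (3582, 227)  from 3·(931,59) + (789,50)
step 8: (36751, 2329)  from 10·(3582,227) + (931,59)
step 9: (113835, 7214)  from 3·(36751,2329) + (3582,227)
step 10: (150586, 9543)  from 1·(113835,7214) + (36751,2329)
…
step 14: (6669699, 422675)  from 3·(1884116,119401) + (1017351,64472)
step 15: (8553815, 542076)  from 1·(6669699,422675) + (1884116,119401)
→ (8553815, 542076).  Check: 8553815²=73167751054225, 249·542076²=73167751054224, difference 1.

8553815 542076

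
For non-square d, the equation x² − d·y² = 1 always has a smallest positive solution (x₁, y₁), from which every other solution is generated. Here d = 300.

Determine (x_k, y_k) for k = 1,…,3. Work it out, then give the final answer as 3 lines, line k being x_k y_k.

1351 78
3650401 210756
9863382151 569462634

√300 = [17; 3,8,3,34, …], period ℓ=4 (even) → k=3
step 0: (17, 1)  from 17·(1,0) + (0,1)
step 1: (52, 3)  from 3·(17,1) + (1,0)
step 2: (433, 25)  from 8·(52,3) + (17,1)
step 3: (1351, 78)  from 3·(433,25) + (52,3)
(x₁, y₁) = (1351, 78);  1351² − 300·78² = 1 ✓
k=2:  x_2 = 1351·1351+300·78·78 = 3650401,  y_2 = 1351·78+78·1351 = 210756
k=3:  x_3 = 1351·3650401+300·78·210756 = 9863382151,  y_3 = 1351·210756+78·3650401 = 569462634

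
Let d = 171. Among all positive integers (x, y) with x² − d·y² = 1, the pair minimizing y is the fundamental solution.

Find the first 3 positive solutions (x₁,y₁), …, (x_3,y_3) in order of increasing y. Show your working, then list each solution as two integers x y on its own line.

d=171: √d = [13; 13,26] (ℓ=2, even), read p_1/q_1
k=0  a_k=13  p_k/q_k = 13/1
k=1  a_k=13  p_k/q_k = 170/13
→ (170, 13).  Check: 170²=28900, 171·13²=28899, difference 1.
k=2:  x_2 = 170·170+171·13·13 = 57799,  y_2 = 170·13+13·170 = 4420
k=3:  x_3 = 170·57799+171·13·4420 = 19651490,  y_3 = 170·4420+13·57799 = 1502787

170 13
57799 4420
19651490 1502787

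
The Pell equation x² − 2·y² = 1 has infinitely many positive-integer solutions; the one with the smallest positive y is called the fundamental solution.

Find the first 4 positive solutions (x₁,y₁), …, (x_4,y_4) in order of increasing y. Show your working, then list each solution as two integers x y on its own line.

3 2
17 12
99 70
577 408

√2 = [1; 2, …], period ℓ=1 (odd) → k=1
k=0  a_k=1  p_k/q_k = 1/1
k=1  a_k=2  p_k/q_k = 3/2
fundamental: x₁=3, y₁=2  (since 9 − 2·4 = 1)
(x_2, y_2) = (3·3 + 2·2·2, 3·2 + 2·3) = (17, 12)
(x_3, y_3) = (3·17 + 2·2·12, 3·12 + 2·17) = (99, 70)
(x_4, y_4) = (3·99 + 2·2·70, 3·70 + 2·99) = (577, 408)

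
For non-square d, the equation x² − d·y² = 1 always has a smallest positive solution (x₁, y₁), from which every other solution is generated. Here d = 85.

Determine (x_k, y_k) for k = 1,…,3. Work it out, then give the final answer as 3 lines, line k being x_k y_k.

285769 30996
163327842721 17715391848
93348068572789129 10125019625991228

[9; 4,1,1,4,18] for √85; ℓ=5 ⇒ convergent index 9
step 0: (9, 1)  from 9·(1,0) + (0,1)
step 1: (37, 4)  from 4·(9,1) + (1,0)
…
step 5: (6887, 747)  from 18·(378,41) + (83,9)
…
step 8: (62739, 6805)  from 1·(34813,3776) + (27926,3029)
step 9: (285769, 30996)  from 4·(62739,6805) + (34813,3776)
→ (285769, 30996).  Check: 285769²=81663921361, 85·30996²=81663921360, difference 1.
n=2: (285769,30996)∘(285769,30996) = (285769·285769+85·30996·30996, 285769·30996+30996·285769) = (163327842721,17715391848)
n=3: (163327842721,17715391848)∘(285769,30996) = (285769·163327842721+85·30996·17715391848, 285769·17715391848+30996·163327842721) = (93348068572789129,10125019625991228)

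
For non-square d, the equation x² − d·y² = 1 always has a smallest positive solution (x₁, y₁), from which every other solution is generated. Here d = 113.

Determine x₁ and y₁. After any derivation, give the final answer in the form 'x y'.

√113 = [10; 1,1,1,2,2,1,1,1,20, …], period ℓ=9 (odd) → k=17
i=0: a=10 ⇒ p=10, q=1
…
i=5: a=2 ⇒ p=202, q=19
i=6: a=1 ⇒ p=287, q=27
i=7: a=1 ⇒ p=489, q=46
…
i=9: a=20 ⇒ p=16009, q=1506
…
i=11: a=1 ⇒ p=32794, q=3085
…
i=13: a=2 ⇒ p=131952, q=12413
i=14: a=2 ⇒ p=313483, q=29490
i=15: a=1 ⇒ p=445435, q=41903
i=16: a=1 ⇒ p=758918, q=71393
i=17: a=1 ⇒ p=1204353, q=113296
(x₁, y₁) = (1204353, 113296);  1204353² − 113·113296² = 1 ✓

1204353 113296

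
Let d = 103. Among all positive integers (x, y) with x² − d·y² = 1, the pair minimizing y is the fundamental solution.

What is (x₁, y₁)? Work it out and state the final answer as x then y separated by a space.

227528 22419

d=103: √d = [10; 6,1,2,1,1,9,1,1,2,1,6,20] (ℓ=12, even), read p_11/q_11
step 0: (10, 1)  from 10·(1,0) + (0,1)
step 1: (61, 6)  from 6·(10,1) + (1,0)
step 2: (71, 7)  from 1·(61,6) + (10,1)
…
step 4: (274, 27)  from 1·(203,20) + (71,7)
step 5: (477, 47)  from 1·(274,27) + (203,20)
step 6: (4567, 450)  from 9·(477,47) + (274,27)
step 7: (5044, 497)  from 1·(4567,450) + (477,47)
step 8: (9611, 947)  from 1·(5044,497) + (4567,450)
step 9: (24266, 2391)  from 2·(9611,947) + (5044,497)
step 10: (33877, 3338)  from 1·(24266,2391) + (9611,947)
step 11: (227528, 22419)  from 6·(33877,3338) + (24266,2391)
→ (227528, 22419).  Check: 227528²=51768990784, 103·22419²=51768990783, difference 1.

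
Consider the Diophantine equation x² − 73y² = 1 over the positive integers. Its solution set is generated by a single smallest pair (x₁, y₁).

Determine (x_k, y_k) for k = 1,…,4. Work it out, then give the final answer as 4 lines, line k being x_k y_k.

[8; 1,1,5,5,1,1,16] for √73; ℓ=7 ⇒ convergent index 13
k=0  a_k=8  p_k/q_k = 8/1
k=1  a_k=1  p_k/q_k = 9/1
…
k=4  a_k=5  p_k/q_k = 487/57
k=5  a_k=1  p_k/q_k = 581/68
k=6  a_k=1  p_k/q_k = 1068/125
k=7  a_k=16  p_k/q_k = 17669/2068
…
k=10  a_k=5  p_k/q_k = 200767/23498
k=11  a_k=5  p_k/q_k = 1040241/121751
k=12  a_k=1  p_k/q_k = 1241008/145249
k=13  a_k=1  p_k/q_k = 2281249/267000
(x₁, y₁) = (2281249, 267000);  2281249² − 73·267000² = 1 ✓
(2281249+267000√73)^2 = 10408194000001 + 1218186966000√73
(2281249+267000√73)^3 = 47487364308614281249 + 5557975596000801000√73
(2281249+267000√73)^4 = 216661004683313632776000001 + 25358252540801244373932000√73

2281249 267000
10408194000001 1218186966000
47487364308614281249 5557975596000801000
216661004683313632776000001 25358252540801244373932000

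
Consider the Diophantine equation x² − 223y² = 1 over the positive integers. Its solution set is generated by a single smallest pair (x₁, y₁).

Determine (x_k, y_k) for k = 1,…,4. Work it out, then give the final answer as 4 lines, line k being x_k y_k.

√223 → a₀=14, period (1,13,1,28); ℓ=4 even so k=3
i=0: a=14 ⇒ p=14, q=1
…
i=2: a=13 ⇒ p=209, q=14
i=3: a=1 ⇒ p=224, q=15
→ (224, 15).  Check: 224²=50176, 223·15²=50175, difference 1.
n=2: (224,15)∘(224,15) = (224·224+223·15·15, 224·15+15·224) = (100351,6720)
n=3: (100351,6720)∘(224,15) = (224·100351+223·15·6720, 224·6720+15·100351) = (44957024,3010545)
n=4: (44957024,3010545)∘(224,15) = (224·44957024+223·15·3010545, 224·3010545+15·44957024) = (20140646401,1348717440)

224 15
100351 6720
44957024 3010545
20140646401 1348717440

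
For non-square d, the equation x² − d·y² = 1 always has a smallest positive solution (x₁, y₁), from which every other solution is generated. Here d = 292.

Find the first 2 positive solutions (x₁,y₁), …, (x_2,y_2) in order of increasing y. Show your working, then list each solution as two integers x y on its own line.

2281249 133500
10408194000001 609093483000

√292 = [17; 11,2,1,3,8,3,1,2,11,34, …], period ℓ=10 (even) → k=9
i=0: a=17 ⇒ p=17, q=1
…
i=8: a=2 ⇒ p=200767, q=11749
i=9: a=11 ⇒ p=2281249, q=133500
(x₁, y₁) = (2281249, 133500);  2281249² − 292·133500² = 1 ✓
k=2:  x_2 = 2281249·2281249+292·133500·133500 = 10408194000001,  y_2 = 2281249·133500+133500·2281249 = 609093483000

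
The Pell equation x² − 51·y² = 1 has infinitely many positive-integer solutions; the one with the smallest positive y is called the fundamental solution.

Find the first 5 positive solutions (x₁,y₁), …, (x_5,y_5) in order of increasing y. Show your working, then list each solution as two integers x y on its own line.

50 7
4999 700
499850 69993
49980001 6998600
4997500250 699790007

√51 = [7; 7,14, …], period ℓ=2 (even) → k=1
step 0: (7, 1)  from 7·(1,0) + (0,1)
step 1: (50, 7)  from 7·(7,1) + (1,0)
→ (50, 7).  Check: 50²=2500, 51·7²=2499, difference 1.
n=2: (50,7)∘(50,7) = (50·50+51·7·7, 50·7+7·50) = (4999,700)
n=3: (4999,700)∘(50,7) = (50·4999+51·7·700, 50·700+7·4999) = (499850,69993)
n=4: (499850,69993)∘(50,7) = (50·499850+51·7·69993, 50·69993+7·499850) = (49980001,6998600)
n=5: (49980001,6998600)∘(50,7) = (50·49980001+51·7·6998600, 50·6998600+7·49980001) = (4997500250,699790007)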